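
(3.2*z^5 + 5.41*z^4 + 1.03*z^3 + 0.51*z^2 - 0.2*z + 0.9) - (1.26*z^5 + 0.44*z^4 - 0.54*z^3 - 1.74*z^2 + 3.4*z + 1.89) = 1.94*z^5 + 4.97*z^4 + 1.57*z^3 + 2.25*z^2 - 3.6*z - 0.99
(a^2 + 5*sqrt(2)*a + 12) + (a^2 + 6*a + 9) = 2*a^2 + 6*a + 5*sqrt(2)*a + 21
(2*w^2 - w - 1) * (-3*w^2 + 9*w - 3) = -6*w^4 + 21*w^3 - 12*w^2 - 6*w + 3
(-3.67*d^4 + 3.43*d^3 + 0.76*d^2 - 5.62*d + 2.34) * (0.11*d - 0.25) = -0.4037*d^5 + 1.2948*d^4 - 0.7739*d^3 - 0.8082*d^2 + 1.6624*d - 0.585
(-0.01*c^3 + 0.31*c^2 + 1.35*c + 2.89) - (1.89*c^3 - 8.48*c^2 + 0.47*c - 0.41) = -1.9*c^3 + 8.79*c^2 + 0.88*c + 3.3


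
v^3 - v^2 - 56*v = v*(v - 8)*(v + 7)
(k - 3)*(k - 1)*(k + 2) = k^3 - 2*k^2 - 5*k + 6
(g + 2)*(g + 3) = g^2 + 5*g + 6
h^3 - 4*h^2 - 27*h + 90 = (h - 6)*(h - 3)*(h + 5)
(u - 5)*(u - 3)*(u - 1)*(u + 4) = u^4 - 5*u^3 - 13*u^2 + 77*u - 60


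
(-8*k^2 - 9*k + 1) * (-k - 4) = 8*k^3 + 41*k^2 + 35*k - 4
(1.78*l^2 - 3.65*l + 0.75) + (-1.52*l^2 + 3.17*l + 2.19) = 0.26*l^2 - 0.48*l + 2.94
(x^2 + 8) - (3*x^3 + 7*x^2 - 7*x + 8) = -3*x^3 - 6*x^2 + 7*x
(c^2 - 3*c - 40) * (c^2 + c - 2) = c^4 - 2*c^3 - 45*c^2 - 34*c + 80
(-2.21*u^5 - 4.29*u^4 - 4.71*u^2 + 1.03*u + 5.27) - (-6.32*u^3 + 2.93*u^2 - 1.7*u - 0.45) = -2.21*u^5 - 4.29*u^4 + 6.32*u^3 - 7.64*u^2 + 2.73*u + 5.72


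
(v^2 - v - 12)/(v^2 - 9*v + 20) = (v + 3)/(v - 5)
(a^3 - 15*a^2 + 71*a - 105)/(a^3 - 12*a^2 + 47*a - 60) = (a - 7)/(a - 4)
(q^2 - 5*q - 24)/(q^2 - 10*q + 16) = (q + 3)/(q - 2)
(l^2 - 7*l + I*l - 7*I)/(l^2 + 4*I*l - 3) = (l - 7)/(l + 3*I)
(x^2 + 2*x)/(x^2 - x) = (x + 2)/(x - 1)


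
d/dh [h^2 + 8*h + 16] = 2*h + 8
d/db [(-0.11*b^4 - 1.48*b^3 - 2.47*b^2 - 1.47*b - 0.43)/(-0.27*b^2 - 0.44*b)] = (0.0594*b^5 + 0.5448*b^4 + 1.3024*b^3 + 0.6899*b^2 - 0.2322*b - 0.1892)/(b^2*(0.0729*b^2 + 0.2376*b + 0.1936))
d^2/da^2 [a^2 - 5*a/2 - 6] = 2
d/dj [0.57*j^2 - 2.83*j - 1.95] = 1.14*j - 2.83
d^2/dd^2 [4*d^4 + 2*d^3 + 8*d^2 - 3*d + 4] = 48*d^2 + 12*d + 16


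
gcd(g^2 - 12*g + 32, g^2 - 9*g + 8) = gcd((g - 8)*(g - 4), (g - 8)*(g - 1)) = g - 8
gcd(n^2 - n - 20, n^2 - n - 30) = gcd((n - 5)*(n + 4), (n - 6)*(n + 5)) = 1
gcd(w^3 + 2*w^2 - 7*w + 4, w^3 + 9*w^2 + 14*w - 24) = w^2 + 3*w - 4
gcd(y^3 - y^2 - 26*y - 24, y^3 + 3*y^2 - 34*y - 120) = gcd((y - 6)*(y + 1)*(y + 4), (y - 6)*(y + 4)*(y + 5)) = y^2 - 2*y - 24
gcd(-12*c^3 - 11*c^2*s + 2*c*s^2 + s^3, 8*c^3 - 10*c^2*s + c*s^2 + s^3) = 4*c + s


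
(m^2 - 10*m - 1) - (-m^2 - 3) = 2*m^2 - 10*m + 2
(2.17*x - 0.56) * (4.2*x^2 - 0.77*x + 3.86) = 9.114*x^3 - 4.0229*x^2 + 8.8074*x - 2.1616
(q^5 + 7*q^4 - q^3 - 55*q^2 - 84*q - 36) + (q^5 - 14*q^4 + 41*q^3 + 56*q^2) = 2*q^5 - 7*q^4 + 40*q^3 + q^2 - 84*q - 36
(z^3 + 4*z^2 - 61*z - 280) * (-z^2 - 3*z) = -z^5 - 7*z^4 + 49*z^3 + 463*z^2 + 840*z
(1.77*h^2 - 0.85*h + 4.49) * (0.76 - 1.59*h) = -2.8143*h^3 + 2.6967*h^2 - 7.7851*h + 3.4124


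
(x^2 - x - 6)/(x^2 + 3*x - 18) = (x + 2)/(x + 6)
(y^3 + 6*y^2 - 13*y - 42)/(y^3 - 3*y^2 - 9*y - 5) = (-y^3 - 6*y^2 + 13*y + 42)/(-y^3 + 3*y^2 + 9*y + 5)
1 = 1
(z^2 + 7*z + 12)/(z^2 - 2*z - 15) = (z + 4)/(z - 5)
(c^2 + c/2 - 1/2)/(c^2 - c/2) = (c + 1)/c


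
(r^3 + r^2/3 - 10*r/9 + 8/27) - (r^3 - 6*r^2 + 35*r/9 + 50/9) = 19*r^2/3 - 5*r - 142/27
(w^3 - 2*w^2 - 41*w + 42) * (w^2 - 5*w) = w^5 - 7*w^4 - 31*w^3 + 247*w^2 - 210*w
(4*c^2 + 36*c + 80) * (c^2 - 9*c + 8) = 4*c^4 - 212*c^2 - 432*c + 640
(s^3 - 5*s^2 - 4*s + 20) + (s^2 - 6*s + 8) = s^3 - 4*s^2 - 10*s + 28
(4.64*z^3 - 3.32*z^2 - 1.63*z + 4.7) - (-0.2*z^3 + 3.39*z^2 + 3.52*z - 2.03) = 4.84*z^3 - 6.71*z^2 - 5.15*z + 6.73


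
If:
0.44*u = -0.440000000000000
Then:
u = -1.00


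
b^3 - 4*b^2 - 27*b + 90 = (b - 6)*(b - 3)*(b + 5)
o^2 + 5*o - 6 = (o - 1)*(o + 6)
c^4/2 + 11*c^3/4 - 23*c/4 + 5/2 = (c/2 + 1)*(c - 1)*(c - 1/2)*(c + 5)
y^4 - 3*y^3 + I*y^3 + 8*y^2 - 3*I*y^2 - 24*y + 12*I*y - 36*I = (y - 3)*(y - 3*I)*(y + 2*I)^2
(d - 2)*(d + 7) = d^2 + 5*d - 14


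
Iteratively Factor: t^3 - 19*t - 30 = (t - 5)*(t^2 + 5*t + 6) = (t - 5)*(t + 3)*(t + 2)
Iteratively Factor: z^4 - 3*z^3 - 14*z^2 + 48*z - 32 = (z + 4)*(z^3 - 7*z^2 + 14*z - 8) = (z - 1)*(z + 4)*(z^2 - 6*z + 8) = (z - 4)*(z - 1)*(z + 4)*(z - 2)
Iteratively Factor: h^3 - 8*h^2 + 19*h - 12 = (h - 3)*(h^2 - 5*h + 4) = (h - 3)*(h - 1)*(h - 4)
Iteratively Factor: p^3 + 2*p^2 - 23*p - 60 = (p + 3)*(p^2 - p - 20) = (p + 3)*(p + 4)*(p - 5)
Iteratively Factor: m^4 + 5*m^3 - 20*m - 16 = (m + 4)*(m^3 + m^2 - 4*m - 4) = (m - 2)*(m + 4)*(m^2 + 3*m + 2) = (m - 2)*(m + 2)*(m + 4)*(m + 1)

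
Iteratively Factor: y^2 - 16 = (y + 4)*(y - 4)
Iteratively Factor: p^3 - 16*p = (p)*(p^2 - 16) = p*(p - 4)*(p + 4)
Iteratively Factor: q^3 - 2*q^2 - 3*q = (q - 3)*(q^2 + q) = (q - 3)*(q + 1)*(q)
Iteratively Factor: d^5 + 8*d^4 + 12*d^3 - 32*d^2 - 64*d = (d + 4)*(d^4 + 4*d^3 - 4*d^2 - 16*d) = (d + 4)^2*(d^3 - 4*d) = (d - 2)*(d + 4)^2*(d^2 + 2*d) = d*(d - 2)*(d + 4)^2*(d + 2)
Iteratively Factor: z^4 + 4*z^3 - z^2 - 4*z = (z - 1)*(z^3 + 5*z^2 + 4*z) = (z - 1)*(z + 1)*(z^2 + 4*z) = z*(z - 1)*(z + 1)*(z + 4)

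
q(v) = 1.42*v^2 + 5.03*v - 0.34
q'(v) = 2.84*v + 5.03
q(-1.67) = -4.78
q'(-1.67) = 0.29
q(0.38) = 1.78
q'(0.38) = 6.11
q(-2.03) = -4.70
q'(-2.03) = -0.74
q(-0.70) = -3.17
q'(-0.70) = 3.04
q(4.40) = 49.28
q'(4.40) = 17.53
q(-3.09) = -2.32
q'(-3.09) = -3.75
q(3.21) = 30.44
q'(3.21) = 14.15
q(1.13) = 7.16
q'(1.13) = 8.24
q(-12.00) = 143.78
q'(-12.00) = -29.05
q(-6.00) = 20.60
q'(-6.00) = -12.01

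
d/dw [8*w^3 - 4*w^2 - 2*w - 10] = 24*w^2 - 8*w - 2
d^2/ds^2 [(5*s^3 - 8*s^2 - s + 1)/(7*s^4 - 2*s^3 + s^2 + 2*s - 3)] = 2*(245*s^9 - 1176*s^8 - 63*s^7 + 146*s^6 + 1749*s^5 - 2157*s^4 + 184*s^3 - 9*s^2 + 114*s - 71)/(343*s^12 - 294*s^11 + 231*s^10 + 202*s^9 - 576*s^8 + 354*s^7 - 101*s^6 - 234*s^5 + 264*s^4 - 82*s^3 - 9*s^2 + 54*s - 27)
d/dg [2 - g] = -1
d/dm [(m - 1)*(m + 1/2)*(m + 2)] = 3*m^2 + 3*m - 3/2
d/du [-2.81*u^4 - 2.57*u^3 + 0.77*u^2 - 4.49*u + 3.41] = -11.24*u^3 - 7.71*u^2 + 1.54*u - 4.49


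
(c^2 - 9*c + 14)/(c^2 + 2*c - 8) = (c - 7)/(c + 4)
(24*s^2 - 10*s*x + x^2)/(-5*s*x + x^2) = (-24*s^2 + 10*s*x - x^2)/(x*(5*s - x))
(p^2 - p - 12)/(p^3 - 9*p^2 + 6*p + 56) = (p + 3)/(p^2 - 5*p - 14)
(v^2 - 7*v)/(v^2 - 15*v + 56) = v/(v - 8)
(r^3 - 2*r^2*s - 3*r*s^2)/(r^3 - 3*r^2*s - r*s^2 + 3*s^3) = r/(r - s)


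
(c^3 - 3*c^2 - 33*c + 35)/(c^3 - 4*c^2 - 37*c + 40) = (c - 7)/(c - 8)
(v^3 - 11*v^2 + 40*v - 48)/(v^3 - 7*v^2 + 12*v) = (v - 4)/v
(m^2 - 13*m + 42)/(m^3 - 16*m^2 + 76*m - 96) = (m - 7)/(m^2 - 10*m + 16)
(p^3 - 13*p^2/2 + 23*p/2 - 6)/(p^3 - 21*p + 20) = (p - 3/2)/(p + 5)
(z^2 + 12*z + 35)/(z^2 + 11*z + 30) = (z + 7)/(z + 6)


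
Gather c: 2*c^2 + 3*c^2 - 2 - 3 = 5*c^2 - 5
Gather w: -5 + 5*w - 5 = 5*w - 10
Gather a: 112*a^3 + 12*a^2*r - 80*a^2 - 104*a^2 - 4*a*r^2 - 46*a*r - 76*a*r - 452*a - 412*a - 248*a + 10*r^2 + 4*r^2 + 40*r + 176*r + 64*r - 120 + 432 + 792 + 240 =112*a^3 + a^2*(12*r - 184) + a*(-4*r^2 - 122*r - 1112) + 14*r^2 + 280*r + 1344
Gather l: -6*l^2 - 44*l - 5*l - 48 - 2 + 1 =-6*l^2 - 49*l - 49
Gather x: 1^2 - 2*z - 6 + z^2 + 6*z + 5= z^2 + 4*z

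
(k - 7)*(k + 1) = k^2 - 6*k - 7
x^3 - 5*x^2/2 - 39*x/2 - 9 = (x - 6)*(x + 1/2)*(x + 3)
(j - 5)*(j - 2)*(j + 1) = j^3 - 6*j^2 + 3*j + 10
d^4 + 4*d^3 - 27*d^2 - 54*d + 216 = (d - 3)^2*(d + 4)*(d + 6)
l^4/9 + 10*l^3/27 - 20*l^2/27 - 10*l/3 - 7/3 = (l/3 + 1/3)*(l/3 + 1)*(l - 3)*(l + 7/3)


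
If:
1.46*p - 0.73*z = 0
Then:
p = 0.5*z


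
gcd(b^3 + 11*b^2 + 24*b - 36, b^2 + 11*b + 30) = b + 6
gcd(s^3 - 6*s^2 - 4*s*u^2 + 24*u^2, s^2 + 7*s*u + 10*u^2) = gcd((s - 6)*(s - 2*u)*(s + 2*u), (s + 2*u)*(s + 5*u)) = s + 2*u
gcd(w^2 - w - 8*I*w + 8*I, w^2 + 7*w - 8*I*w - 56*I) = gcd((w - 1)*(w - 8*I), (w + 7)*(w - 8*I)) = w - 8*I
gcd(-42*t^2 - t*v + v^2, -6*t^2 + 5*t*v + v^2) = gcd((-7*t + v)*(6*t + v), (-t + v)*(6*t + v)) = 6*t + v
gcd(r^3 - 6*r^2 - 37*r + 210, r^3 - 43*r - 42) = r^2 - r - 42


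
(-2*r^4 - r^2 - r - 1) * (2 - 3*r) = 6*r^5 - 4*r^4 + 3*r^3 + r^2 + r - 2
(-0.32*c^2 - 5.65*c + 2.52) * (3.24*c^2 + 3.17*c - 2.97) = -1.0368*c^4 - 19.3204*c^3 - 8.7953*c^2 + 24.7689*c - 7.4844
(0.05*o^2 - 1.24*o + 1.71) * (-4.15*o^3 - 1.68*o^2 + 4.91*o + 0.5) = -0.2075*o^5 + 5.062*o^4 - 4.7678*o^3 - 8.9362*o^2 + 7.7761*o + 0.855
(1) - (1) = 0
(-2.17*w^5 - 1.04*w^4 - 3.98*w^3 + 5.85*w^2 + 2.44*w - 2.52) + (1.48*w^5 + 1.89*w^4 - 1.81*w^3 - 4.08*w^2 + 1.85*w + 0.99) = -0.69*w^5 + 0.85*w^4 - 5.79*w^3 + 1.77*w^2 + 4.29*w - 1.53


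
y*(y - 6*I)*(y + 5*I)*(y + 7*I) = y^4 + 6*I*y^3 + 37*y^2 + 210*I*y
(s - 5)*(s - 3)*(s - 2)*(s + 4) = s^4 - 6*s^3 - 9*s^2 + 94*s - 120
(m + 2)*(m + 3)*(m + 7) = m^3 + 12*m^2 + 41*m + 42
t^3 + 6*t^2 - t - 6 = (t - 1)*(t + 1)*(t + 6)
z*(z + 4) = z^2 + 4*z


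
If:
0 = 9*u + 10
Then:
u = -10/9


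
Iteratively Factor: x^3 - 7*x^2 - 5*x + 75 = (x - 5)*(x^2 - 2*x - 15) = (x - 5)*(x + 3)*(x - 5)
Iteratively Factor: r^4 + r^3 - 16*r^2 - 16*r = (r - 4)*(r^3 + 5*r^2 + 4*r) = r*(r - 4)*(r^2 + 5*r + 4) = r*(r - 4)*(r + 4)*(r + 1)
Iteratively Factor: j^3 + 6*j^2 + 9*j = (j)*(j^2 + 6*j + 9) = j*(j + 3)*(j + 3)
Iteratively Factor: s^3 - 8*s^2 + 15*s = (s - 3)*(s^2 - 5*s) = (s - 5)*(s - 3)*(s)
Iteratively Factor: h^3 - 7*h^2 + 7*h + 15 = (h - 5)*(h^2 - 2*h - 3) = (h - 5)*(h - 3)*(h + 1)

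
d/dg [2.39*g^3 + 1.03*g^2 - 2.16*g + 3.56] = 7.17*g^2 + 2.06*g - 2.16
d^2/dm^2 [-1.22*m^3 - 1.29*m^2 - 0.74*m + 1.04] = -7.32*m - 2.58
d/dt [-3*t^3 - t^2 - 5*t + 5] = -9*t^2 - 2*t - 5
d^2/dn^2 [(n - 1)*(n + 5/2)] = 2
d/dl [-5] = 0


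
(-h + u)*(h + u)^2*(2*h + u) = -2*h^4 - 3*h^3*u + h^2*u^2 + 3*h*u^3 + u^4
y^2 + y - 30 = (y - 5)*(y + 6)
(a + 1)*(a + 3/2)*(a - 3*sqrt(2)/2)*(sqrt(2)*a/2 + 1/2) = sqrt(2)*a^4/2 - a^3 + 5*sqrt(2)*a^3/4 - 5*a^2/2 - 15*sqrt(2)*a/8 - 3*a/2 - 9*sqrt(2)/8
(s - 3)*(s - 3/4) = s^2 - 15*s/4 + 9/4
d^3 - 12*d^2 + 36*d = d*(d - 6)^2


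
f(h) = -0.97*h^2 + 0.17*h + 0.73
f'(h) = 0.17 - 1.94*h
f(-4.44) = -19.15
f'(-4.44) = 8.78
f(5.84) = -31.36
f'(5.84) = -11.16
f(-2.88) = -7.81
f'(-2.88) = 5.76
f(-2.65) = -6.53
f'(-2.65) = 5.31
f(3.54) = -10.82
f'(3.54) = -6.70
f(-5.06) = -24.97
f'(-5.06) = 9.99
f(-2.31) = -4.84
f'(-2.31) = 4.65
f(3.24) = -8.90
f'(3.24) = -6.12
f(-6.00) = -35.21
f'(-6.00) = 11.81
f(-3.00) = -8.51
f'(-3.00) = 5.99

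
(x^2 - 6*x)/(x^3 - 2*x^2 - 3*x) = (6 - x)/(-x^2 + 2*x + 3)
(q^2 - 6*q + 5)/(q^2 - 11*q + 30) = (q - 1)/(q - 6)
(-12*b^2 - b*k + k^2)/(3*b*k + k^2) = (-4*b + k)/k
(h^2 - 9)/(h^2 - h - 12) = (h - 3)/(h - 4)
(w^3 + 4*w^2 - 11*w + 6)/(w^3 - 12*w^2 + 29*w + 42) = (w^3 + 4*w^2 - 11*w + 6)/(w^3 - 12*w^2 + 29*w + 42)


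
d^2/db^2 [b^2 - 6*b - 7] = 2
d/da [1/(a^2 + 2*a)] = 2*(-a - 1)/(a^2*(a + 2)^2)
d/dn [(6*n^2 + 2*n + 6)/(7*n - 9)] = 6*(7*n^2 - 18*n - 10)/(49*n^2 - 126*n + 81)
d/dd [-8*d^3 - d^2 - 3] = 2*d*(-12*d - 1)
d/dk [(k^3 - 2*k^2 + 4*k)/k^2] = 1 - 4/k^2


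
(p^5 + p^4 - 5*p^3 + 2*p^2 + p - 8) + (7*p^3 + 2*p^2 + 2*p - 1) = p^5 + p^4 + 2*p^3 + 4*p^2 + 3*p - 9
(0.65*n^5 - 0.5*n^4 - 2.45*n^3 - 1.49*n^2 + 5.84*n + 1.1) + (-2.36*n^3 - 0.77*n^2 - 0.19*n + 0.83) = 0.65*n^5 - 0.5*n^4 - 4.81*n^3 - 2.26*n^2 + 5.65*n + 1.93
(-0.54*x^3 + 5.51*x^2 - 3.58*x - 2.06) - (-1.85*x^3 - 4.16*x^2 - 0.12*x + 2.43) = 1.31*x^3 + 9.67*x^2 - 3.46*x - 4.49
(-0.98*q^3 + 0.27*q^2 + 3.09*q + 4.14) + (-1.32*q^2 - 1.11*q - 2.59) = -0.98*q^3 - 1.05*q^2 + 1.98*q + 1.55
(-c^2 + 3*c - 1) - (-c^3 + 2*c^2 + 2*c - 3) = c^3 - 3*c^2 + c + 2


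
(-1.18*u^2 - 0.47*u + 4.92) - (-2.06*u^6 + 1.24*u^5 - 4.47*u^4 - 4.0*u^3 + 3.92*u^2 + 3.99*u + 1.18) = 2.06*u^6 - 1.24*u^5 + 4.47*u^4 + 4.0*u^3 - 5.1*u^2 - 4.46*u + 3.74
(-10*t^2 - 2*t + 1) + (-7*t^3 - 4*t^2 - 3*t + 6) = -7*t^3 - 14*t^2 - 5*t + 7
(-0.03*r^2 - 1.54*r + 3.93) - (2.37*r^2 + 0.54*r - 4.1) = -2.4*r^2 - 2.08*r + 8.03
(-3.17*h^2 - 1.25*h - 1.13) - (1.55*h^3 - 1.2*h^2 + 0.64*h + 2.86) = -1.55*h^3 - 1.97*h^2 - 1.89*h - 3.99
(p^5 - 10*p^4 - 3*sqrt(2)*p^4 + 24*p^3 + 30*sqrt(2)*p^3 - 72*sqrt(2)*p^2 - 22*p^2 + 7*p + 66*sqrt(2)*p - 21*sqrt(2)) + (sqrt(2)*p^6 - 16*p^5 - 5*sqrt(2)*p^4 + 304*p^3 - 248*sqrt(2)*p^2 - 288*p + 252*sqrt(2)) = sqrt(2)*p^6 - 15*p^5 - 8*sqrt(2)*p^4 - 10*p^4 + 30*sqrt(2)*p^3 + 328*p^3 - 320*sqrt(2)*p^2 - 22*p^2 - 281*p + 66*sqrt(2)*p + 231*sqrt(2)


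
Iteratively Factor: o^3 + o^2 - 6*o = (o)*(o^2 + o - 6) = o*(o + 3)*(o - 2)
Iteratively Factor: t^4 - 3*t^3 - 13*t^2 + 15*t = (t + 3)*(t^3 - 6*t^2 + 5*t) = t*(t + 3)*(t^2 - 6*t + 5) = t*(t - 5)*(t + 3)*(t - 1)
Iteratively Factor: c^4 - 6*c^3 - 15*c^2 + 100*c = (c)*(c^3 - 6*c^2 - 15*c + 100) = c*(c + 4)*(c^2 - 10*c + 25) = c*(c - 5)*(c + 4)*(c - 5)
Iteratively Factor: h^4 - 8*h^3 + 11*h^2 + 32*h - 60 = (h - 2)*(h^3 - 6*h^2 - h + 30) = (h - 3)*(h - 2)*(h^2 - 3*h - 10) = (h - 3)*(h - 2)*(h + 2)*(h - 5)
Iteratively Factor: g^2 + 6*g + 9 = (g + 3)*(g + 3)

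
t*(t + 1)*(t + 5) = t^3 + 6*t^2 + 5*t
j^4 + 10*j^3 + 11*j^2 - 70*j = j*(j - 2)*(j + 5)*(j + 7)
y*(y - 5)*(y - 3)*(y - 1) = y^4 - 9*y^3 + 23*y^2 - 15*y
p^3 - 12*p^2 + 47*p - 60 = (p - 5)*(p - 4)*(p - 3)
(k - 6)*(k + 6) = k^2 - 36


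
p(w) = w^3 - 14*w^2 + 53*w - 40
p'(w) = 3*w^2 - 28*w + 53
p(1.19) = 4.93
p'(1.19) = 23.93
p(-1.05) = -112.24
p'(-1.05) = 85.71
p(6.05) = -10.34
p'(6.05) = -6.59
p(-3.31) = -405.08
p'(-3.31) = 178.55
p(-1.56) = -160.55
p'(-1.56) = 103.98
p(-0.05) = -42.69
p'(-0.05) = 54.41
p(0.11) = -34.34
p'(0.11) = 49.96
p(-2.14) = -227.33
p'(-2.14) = 126.66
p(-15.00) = -7360.00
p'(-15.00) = 1148.00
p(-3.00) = -352.00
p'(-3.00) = 164.00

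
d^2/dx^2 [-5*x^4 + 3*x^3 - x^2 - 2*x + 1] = -60*x^2 + 18*x - 2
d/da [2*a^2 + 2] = 4*a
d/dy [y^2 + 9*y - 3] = 2*y + 9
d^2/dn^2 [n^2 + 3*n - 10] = 2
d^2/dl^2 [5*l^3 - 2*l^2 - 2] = 30*l - 4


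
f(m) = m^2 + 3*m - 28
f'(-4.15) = -5.30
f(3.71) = -3.11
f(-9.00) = 26.00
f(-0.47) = -29.19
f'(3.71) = 10.42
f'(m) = 2*m + 3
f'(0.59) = 4.18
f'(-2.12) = -1.24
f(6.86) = 39.64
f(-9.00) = 26.00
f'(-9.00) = -15.00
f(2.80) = -11.76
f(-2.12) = -29.87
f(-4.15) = -23.23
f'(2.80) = 8.60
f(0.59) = -25.88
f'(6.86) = 16.72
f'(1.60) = 6.20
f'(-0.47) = 2.06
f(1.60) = -20.64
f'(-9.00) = -15.00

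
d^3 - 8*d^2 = d^2*(d - 8)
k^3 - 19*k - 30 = (k - 5)*(k + 2)*(k + 3)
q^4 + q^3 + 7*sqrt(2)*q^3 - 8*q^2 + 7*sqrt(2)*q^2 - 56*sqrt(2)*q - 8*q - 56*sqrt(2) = (q + 1)*(q - 2*sqrt(2))*(q + 2*sqrt(2))*(q + 7*sqrt(2))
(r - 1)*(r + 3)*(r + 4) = r^3 + 6*r^2 + 5*r - 12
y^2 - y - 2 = (y - 2)*(y + 1)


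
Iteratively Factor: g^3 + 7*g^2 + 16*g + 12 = (g + 3)*(g^2 + 4*g + 4) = (g + 2)*(g + 3)*(g + 2)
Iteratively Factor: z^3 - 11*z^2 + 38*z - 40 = (z - 2)*(z^2 - 9*z + 20) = (z - 5)*(z - 2)*(z - 4)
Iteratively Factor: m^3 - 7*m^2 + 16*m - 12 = (m - 3)*(m^2 - 4*m + 4) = (m - 3)*(m - 2)*(m - 2)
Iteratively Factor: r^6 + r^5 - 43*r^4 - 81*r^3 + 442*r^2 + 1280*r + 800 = (r + 4)*(r^5 - 3*r^4 - 31*r^3 + 43*r^2 + 270*r + 200) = (r + 2)*(r + 4)*(r^4 - 5*r^3 - 21*r^2 + 85*r + 100) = (r + 1)*(r + 2)*(r + 4)*(r^3 - 6*r^2 - 15*r + 100) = (r - 5)*(r + 1)*(r + 2)*(r + 4)*(r^2 - r - 20) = (r - 5)^2*(r + 1)*(r + 2)*(r + 4)*(r + 4)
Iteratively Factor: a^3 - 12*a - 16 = (a - 4)*(a^2 + 4*a + 4) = (a - 4)*(a + 2)*(a + 2)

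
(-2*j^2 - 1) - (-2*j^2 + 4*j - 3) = 2 - 4*j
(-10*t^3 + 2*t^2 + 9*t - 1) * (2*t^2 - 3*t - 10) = -20*t^5 + 34*t^4 + 112*t^3 - 49*t^2 - 87*t + 10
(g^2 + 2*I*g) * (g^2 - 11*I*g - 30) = g^4 - 9*I*g^3 - 8*g^2 - 60*I*g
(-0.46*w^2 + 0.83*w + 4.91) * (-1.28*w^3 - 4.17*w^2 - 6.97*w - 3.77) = 0.5888*w^5 + 0.8558*w^4 - 6.5397*w^3 - 24.5256*w^2 - 37.3518*w - 18.5107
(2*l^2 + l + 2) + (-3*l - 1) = 2*l^2 - 2*l + 1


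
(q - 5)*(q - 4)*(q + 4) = q^3 - 5*q^2 - 16*q + 80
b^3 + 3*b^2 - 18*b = b*(b - 3)*(b + 6)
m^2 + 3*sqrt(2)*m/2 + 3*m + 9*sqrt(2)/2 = (m + 3)*(m + 3*sqrt(2)/2)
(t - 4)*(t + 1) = t^2 - 3*t - 4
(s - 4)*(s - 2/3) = s^2 - 14*s/3 + 8/3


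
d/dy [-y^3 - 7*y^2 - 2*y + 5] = -3*y^2 - 14*y - 2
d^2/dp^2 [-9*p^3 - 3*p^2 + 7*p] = -54*p - 6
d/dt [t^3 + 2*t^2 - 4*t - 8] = 3*t^2 + 4*t - 4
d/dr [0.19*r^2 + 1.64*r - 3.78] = 0.38*r + 1.64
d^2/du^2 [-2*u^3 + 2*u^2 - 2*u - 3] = 4 - 12*u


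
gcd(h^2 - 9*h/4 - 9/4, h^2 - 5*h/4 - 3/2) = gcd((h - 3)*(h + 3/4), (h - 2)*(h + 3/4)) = h + 3/4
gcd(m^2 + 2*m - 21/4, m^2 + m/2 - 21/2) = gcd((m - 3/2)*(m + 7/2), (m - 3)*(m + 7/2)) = m + 7/2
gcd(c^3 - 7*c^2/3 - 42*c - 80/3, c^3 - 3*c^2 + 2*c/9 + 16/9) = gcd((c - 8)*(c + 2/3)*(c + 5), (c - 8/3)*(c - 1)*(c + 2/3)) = c + 2/3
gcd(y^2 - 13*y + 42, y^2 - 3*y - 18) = y - 6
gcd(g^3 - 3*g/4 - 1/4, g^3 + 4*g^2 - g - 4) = g - 1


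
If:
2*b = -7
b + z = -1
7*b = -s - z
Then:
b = -7/2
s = 22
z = 5/2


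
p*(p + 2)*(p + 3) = p^3 + 5*p^2 + 6*p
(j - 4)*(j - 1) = j^2 - 5*j + 4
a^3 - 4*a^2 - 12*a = a*(a - 6)*(a + 2)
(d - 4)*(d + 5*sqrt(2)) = d^2 - 4*d + 5*sqrt(2)*d - 20*sqrt(2)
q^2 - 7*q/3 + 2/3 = (q - 2)*(q - 1/3)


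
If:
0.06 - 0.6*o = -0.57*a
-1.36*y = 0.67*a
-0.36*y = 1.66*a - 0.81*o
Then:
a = 0.11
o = 0.21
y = -0.06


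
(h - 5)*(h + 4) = h^2 - h - 20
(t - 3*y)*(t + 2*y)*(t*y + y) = t^3*y - t^2*y^2 + t^2*y - 6*t*y^3 - t*y^2 - 6*y^3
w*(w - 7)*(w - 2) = w^3 - 9*w^2 + 14*w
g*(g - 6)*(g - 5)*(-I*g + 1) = -I*g^4 + g^3 + 11*I*g^3 - 11*g^2 - 30*I*g^2 + 30*g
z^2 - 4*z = z*(z - 4)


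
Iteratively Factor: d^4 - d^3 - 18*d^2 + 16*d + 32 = (d + 4)*(d^3 - 5*d^2 + 2*d + 8) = (d - 2)*(d + 4)*(d^2 - 3*d - 4) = (d - 4)*(d - 2)*(d + 4)*(d + 1)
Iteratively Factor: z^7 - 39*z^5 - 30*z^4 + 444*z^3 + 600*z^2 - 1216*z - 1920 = (z - 4)*(z^6 + 4*z^5 - 23*z^4 - 122*z^3 - 44*z^2 + 424*z + 480) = (z - 4)*(z + 2)*(z^5 + 2*z^4 - 27*z^3 - 68*z^2 + 92*z + 240) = (z - 4)*(z + 2)*(z + 4)*(z^4 - 2*z^3 - 19*z^2 + 8*z + 60) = (z - 4)*(z - 2)*(z + 2)*(z + 4)*(z^3 - 19*z - 30) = (z - 5)*(z - 4)*(z - 2)*(z + 2)*(z + 4)*(z^2 + 5*z + 6) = (z - 5)*(z - 4)*(z - 2)*(z + 2)*(z + 3)*(z + 4)*(z + 2)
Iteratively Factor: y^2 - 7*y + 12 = (y - 4)*(y - 3)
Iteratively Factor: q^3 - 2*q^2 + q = (q)*(q^2 - 2*q + 1) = q*(q - 1)*(q - 1)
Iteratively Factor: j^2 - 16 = (j - 4)*(j + 4)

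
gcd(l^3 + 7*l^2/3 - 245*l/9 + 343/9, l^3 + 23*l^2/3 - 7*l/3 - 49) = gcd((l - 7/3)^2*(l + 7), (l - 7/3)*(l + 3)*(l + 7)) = l^2 + 14*l/3 - 49/3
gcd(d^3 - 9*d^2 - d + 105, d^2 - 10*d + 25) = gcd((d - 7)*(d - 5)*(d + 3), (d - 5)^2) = d - 5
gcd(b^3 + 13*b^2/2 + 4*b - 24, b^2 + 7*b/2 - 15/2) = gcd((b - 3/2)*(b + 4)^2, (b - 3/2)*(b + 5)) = b - 3/2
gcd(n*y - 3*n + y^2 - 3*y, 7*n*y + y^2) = 1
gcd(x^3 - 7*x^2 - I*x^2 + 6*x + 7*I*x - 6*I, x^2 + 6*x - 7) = x - 1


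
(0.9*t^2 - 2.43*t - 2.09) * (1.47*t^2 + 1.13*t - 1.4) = 1.323*t^4 - 2.5551*t^3 - 7.0782*t^2 + 1.0403*t + 2.926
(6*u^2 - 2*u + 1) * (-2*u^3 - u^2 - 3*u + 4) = -12*u^5 - 2*u^4 - 18*u^3 + 29*u^2 - 11*u + 4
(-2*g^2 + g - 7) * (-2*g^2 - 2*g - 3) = 4*g^4 + 2*g^3 + 18*g^2 + 11*g + 21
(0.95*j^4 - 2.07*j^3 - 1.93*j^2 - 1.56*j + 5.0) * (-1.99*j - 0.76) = -1.8905*j^5 + 3.3973*j^4 + 5.4139*j^3 + 4.5712*j^2 - 8.7644*j - 3.8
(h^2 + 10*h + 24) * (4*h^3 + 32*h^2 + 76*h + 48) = 4*h^5 + 72*h^4 + 492*h^3 + 1576*h^2 + 2304*h + 1152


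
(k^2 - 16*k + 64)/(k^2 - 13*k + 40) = (k - 8)/(k - 5)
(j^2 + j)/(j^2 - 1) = j/(j - 1)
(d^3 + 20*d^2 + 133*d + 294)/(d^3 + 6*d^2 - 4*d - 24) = (d^2 + 14*d + 49)/(d^2 - 4)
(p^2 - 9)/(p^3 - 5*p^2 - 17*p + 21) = (p - 3)/(p^2 - 8*p + 7)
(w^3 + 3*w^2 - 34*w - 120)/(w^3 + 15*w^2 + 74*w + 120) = (w - 6)/(w + 6)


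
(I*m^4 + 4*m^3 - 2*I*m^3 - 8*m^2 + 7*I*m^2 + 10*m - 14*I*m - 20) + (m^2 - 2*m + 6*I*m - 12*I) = I*m^4 + 4*m^3 - 2*I*m^3 - 7*m^2 + 7*I*m^2 + 8*m - 8*I*m - 20 - 12*I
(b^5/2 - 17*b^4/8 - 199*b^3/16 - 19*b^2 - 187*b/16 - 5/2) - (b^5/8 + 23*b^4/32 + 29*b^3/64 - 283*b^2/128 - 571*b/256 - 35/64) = 3*b^5/8 - 91*b^4/32 - 825*b^3/64 - 2149*b^2/128 - 2421*b/256 - 125/64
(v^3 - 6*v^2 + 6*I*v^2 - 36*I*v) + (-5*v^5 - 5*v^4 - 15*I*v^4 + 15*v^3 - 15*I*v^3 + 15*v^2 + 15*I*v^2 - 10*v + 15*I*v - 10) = -5*v^5 - 5*v^4 - 15*I*v^4 + 16*v^3 - 15*I*v^3 + 9*v^2 + 21*I*v^2 - 10*v - 21*I*v - 10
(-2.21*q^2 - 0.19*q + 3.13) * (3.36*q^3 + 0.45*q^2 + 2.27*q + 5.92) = -7.4256*q^5 - 1.6329*q^4 + 5.4146*q^3 - 12.106*q^2 + 5.9803*q + 18.5296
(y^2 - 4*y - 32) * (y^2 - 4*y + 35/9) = y^4 - 8*y^3 - 109*y^2/9 + 1012*y/9 - 1120/9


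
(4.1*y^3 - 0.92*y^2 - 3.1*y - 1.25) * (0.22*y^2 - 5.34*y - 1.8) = 0.902*y^5 - 22.0964*y^4 - 3.1492*y^3 + 17.935*y^2 + 12.255*y + 2.25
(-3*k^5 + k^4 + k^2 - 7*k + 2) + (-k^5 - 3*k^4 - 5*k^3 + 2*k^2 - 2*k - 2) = -4*k^5 - 2*k^4 - 5*k^3 + 3*k^2 - 9*k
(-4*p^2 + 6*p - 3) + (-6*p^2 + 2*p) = -10*p^2 + 8*p - 3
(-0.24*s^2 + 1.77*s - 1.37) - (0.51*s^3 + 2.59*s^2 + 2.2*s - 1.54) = -0.51*s^3 - 2.83*s^2 - 0.43*s + 0.17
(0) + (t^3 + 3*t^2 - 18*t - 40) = t^3 + 3*t^2 - 18*t - 40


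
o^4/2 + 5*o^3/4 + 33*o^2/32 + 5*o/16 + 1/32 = (o/2 + 1/2)*(o + 1/4)^2*(o + 1)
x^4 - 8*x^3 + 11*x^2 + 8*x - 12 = (x - 6)*(x - 2)*(x - 1)*(x + 1)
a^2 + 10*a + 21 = (a + 3)*(a + 7)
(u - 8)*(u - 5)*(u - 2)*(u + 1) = u^4 - 14*u^3 + 51*u^2 - 14*u - 80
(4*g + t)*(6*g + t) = 24*g^2 + 10*g*t + t^2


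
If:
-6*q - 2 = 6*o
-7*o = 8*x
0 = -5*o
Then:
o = 0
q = -1/3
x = 0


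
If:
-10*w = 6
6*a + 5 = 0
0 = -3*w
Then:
No Solution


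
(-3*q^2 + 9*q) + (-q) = -3*q^2 + 8*q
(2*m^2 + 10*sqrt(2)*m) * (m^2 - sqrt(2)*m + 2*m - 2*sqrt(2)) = 2*m^4 + 4*m^3 + 8*sqrt(2)*m^3 - 20*m^2 + 16*sqrt(2)*m^2 - 40*m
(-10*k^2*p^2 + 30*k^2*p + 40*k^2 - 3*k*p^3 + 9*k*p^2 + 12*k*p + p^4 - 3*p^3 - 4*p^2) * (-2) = 20*k^2*p^2 - 60*k^2*p - 80*k^2 + 6*k*p^3 - 18*k*p^2 - 24*k*p - 2*p^4 + 6*p^3 + 8*p^2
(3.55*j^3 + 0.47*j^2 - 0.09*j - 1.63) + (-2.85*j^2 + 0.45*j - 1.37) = 3.55*j^3 - 2.38*j^2 + 0.36*j - 3.0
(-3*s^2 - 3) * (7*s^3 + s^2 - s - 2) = -21*s^5 - 3*s^4 - 18*s^3 + 3*s^2 + 3*s + 6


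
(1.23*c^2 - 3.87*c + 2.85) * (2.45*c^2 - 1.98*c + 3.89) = 3.0135*c^4 - 11.9169*c^3 + 19.4298*c^2 - 20.6973*c + 11.0865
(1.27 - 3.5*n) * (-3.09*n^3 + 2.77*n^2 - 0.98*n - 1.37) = 10.815*n^4 - 13.6193*n^3 + 6.9479*n^2 + 3.5504*n - 1.7399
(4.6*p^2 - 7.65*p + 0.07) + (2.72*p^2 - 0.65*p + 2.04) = 7.32*p^2 - 8.3*p + 2.11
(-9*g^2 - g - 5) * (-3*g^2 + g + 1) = 27*g^4 - 6*g^3 + 5*g^2 - 6*g - 5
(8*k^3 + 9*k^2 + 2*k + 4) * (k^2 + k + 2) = 8*k^5 + 17*k^4 + 27*k^3 + 24*k^2 + 8*k + 8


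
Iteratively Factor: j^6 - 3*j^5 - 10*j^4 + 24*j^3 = (j)*(j^5 - 3*j^4 - 10*j^3 + 24*j^2) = j*(j - 2)*(j^4 - j^3 - 12*j^2) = j*(j - 4)*(j - 2)*(j^3 + 3*j^2) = j*(j - 4)*(j - 2)*(j + 3)*(j^2) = j^2*(j - 4)*(j - 2)*(j + 3)*(j)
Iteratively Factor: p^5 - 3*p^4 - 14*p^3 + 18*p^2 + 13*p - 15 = (p + 1)*(p^4 - 4*p^3 - 10*p^2 + 28*p - 15) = (p + 1)*(p + 3)*(p^3 - 7*p^2 + 11*p - 5) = (p - 1)*(p + 1)*(p + 3)*(p^2 - 6*p + 5) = (p - 1)^2*(p + 1)*(p + 3)*(p - 5)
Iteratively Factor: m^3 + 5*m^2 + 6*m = (m)*(m^2 + 5*m + 6) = m*(m + 3)*(m + 2)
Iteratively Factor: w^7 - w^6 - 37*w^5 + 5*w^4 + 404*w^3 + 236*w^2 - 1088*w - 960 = (w + 4)*(w^6 - 5*w^5 - 17*w^4 + 73*w^3 + 112*w^2 - 212*w - 240) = (w + 2)*(w + 4)*(w^5 - 7*w^4 - 3*w^3 + 79*w^2 - 46*w - 120) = (w + 2)*(w + 3)*(w + 4)*(w^4 - 10*w^3 + 27*w^2 - 2*w - 40) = (w - 4)*(w + 2)*(w + 3)*(w + 4)*(w^3 - 6*w^2 + 3*w + 10) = (w - 4)*(w + 1)*(w + 2)*(w + 3)*(w + 4)*(w^2 - 7*w + 10) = (w - 5)*(w - 4)*(w + 1)*(w + 2)*(w + 3)*(w + 4)*(w - 2)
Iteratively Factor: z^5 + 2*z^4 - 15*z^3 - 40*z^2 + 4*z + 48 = (z + 2)*(z^4 - 15*z^2 - 10*z + 24) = (z - 4)*(z + 2)*(z^3 + 4*z^2 + z - 6) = (z - 4)*(z - 1)*(z + 2)*(z^2 + 5*z + 6) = (z - 4)*(z - 1)*(z + 2)*(z + 3)*(z + 2)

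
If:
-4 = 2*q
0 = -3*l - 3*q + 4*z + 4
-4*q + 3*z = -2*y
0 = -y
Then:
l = -2/9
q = -2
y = 0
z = -8/3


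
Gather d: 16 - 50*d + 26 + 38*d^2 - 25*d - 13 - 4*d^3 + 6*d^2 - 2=-4*d^3 + 44*d^2 - 75*d + 27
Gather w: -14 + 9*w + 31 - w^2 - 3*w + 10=-w^2 + 6*w + 27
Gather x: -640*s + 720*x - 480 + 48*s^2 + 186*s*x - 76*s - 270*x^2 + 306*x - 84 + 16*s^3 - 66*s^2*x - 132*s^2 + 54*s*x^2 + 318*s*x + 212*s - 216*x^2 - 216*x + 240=16*s^3 - 84*s^2 - 504*s + x^2*(54*s - 486) + x*(-66*s^2 + 504*s + 810) - 324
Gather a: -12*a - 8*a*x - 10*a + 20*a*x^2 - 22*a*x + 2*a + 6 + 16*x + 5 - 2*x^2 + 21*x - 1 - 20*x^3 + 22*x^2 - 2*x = a*(20*x^2 - 30*x - 20) - 20*x^3 + 20*x^2 + 35*x + 10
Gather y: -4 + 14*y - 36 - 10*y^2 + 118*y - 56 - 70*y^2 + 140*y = -80*y^2 + 272*y - 96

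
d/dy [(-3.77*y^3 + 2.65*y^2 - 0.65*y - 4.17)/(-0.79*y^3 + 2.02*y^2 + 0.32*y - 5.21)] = (-5.5219*y^4 - 3.4398*y^3 + 51.2032*y^2 - 10.7662*y + 4.7209)/(0.6241*y^6 - 3.1916*y^5 + 3.5748*y^4 + 9.5246*y^3 - 20.946*y^2 - 3.3344*y + 27.1441)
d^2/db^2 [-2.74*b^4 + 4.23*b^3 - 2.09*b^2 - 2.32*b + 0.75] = -32.88*b^2 + 25.38*b - 4.18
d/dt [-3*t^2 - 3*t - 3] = -6*t - 3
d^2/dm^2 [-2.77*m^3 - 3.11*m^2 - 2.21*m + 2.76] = -16.62*m - 6.22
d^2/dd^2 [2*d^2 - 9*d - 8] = 4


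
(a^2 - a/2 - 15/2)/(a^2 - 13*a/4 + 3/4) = 2*(2*a + 5)/(4*a - 1)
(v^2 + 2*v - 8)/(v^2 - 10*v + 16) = (v + 4)/(v - 8)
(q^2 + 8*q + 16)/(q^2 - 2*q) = (q^2 + 8*q + 16)/(q*(q - 2))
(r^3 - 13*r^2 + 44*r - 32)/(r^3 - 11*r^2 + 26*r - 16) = (r - 4)/(r - 2)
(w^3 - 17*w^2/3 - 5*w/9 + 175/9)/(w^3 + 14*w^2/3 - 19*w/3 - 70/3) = (3*w^2 - 10*w - 25)/(3*(w^2 + 7*w + 10))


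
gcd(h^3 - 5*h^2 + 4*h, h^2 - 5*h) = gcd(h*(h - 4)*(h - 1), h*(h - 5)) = h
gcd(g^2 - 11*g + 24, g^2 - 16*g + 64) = g - 8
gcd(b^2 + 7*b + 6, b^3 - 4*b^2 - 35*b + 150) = b + 6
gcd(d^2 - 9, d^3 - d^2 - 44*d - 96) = d + 3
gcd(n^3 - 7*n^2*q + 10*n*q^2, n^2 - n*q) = n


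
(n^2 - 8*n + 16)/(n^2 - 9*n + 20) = (n - 4)/(n - 5)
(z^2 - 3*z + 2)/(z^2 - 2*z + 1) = (z - 2)/(z - 1)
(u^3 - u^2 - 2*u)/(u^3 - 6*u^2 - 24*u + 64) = u*(u + 1)/(u^2 - 4*u - 32)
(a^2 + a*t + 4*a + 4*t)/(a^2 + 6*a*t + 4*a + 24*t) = (a + t)/(a + 6*t)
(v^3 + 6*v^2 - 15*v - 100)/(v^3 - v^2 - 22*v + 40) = (v + 5)/(v - 2)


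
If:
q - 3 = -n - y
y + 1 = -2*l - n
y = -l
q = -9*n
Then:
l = -5/7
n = -2/7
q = 18/7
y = 5/7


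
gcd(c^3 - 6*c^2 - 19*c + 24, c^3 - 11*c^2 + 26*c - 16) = c^2 - 9*c + 8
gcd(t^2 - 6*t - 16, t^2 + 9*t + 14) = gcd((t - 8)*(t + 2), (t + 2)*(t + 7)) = t + 2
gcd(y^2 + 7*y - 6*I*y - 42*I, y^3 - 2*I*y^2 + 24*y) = y - 6*I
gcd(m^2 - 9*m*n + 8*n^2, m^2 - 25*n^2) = 1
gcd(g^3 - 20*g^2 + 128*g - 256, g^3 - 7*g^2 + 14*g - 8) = g - 4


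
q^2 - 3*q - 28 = (q - 7)*(q + 4)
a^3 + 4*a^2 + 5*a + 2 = (a + 1)^2*(a + 2)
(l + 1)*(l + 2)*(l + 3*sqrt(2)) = l^3 + 3*l^2 + 3*sqrt(2)*l^2 + 2*l + 9*sqrt(2)*l + 6*sqrt(2)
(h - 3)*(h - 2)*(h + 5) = h^3 - 19*h + 30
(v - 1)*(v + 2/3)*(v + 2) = v^3 + 5*v^2/3 - 4*v/3 - 4/3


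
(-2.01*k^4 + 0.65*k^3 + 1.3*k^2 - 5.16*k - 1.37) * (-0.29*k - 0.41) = 0.5829*k^5 + 0.6356*k^4 - 0.6435*k^3 + 0.9634*k^2 + 2.5129*k + 0.5617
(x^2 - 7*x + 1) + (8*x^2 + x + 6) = 9*x^2 - 6*x + 7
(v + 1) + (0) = v + 1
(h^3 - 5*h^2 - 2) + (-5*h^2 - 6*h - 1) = h^3 - 10*h^2 - 6*h - 3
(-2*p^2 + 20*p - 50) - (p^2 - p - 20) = -3*p^2 + 21*p - 30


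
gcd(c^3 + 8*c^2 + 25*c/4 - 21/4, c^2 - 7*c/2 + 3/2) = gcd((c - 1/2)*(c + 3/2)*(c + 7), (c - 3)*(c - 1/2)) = c - 1/2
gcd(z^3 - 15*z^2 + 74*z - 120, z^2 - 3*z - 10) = z - 5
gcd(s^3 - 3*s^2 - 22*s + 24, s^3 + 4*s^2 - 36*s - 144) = s^2 - 2*s - 24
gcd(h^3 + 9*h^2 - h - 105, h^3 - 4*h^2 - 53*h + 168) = h^2 + 4*h - 21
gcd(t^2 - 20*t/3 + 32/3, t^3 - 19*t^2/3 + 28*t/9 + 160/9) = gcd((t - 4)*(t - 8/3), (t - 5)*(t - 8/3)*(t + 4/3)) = t - 8/3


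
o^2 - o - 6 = (o - 3)*(o + 2)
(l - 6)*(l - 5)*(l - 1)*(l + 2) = l^4 - 10*l^3 + 17*l^2 + 52*l - 60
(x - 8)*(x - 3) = x^2 - 11*x + 24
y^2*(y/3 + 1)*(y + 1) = y^4/3 + 4*y^3/3 + y^2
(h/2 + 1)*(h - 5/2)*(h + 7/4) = h^3/2 + 5*h^2/8 - 47*h/16 - 35/8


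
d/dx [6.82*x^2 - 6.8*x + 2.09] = 13.64*x - 6.8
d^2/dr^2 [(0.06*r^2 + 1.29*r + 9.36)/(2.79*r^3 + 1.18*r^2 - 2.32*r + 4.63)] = (0.934092*r^6 + 60.248934*r^5 + 902.121948*r^4 + 502.809732*r^3 - 487.248084*r^2 - 921.488364*r + 28.769436)/(21.717639*r^9 + 27.555714*r^8 - 42.522948*r^7 + 63.936757*r^6 + 126.8169*r^5 - 141.420252*r^4 + 90.889157*r^3 + 150.648162*r^2 - 149.200824*r + 99.252847)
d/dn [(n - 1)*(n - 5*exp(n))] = -5*n*exp(n) + 2*n - 1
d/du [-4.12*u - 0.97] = -4.12000000000000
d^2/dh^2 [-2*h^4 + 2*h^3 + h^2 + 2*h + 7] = -24*h^2 + 12*h + 2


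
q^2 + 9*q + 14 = (q + 2)*(q + 7)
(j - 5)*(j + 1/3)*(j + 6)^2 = j^4 + 22*j^3/3 - 65*j^2/3 - 188*j - 60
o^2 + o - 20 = (o - 4)*(o + 5)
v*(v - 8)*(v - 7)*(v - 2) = v^4 - 17*v^3 + 86*v^2 - 112*v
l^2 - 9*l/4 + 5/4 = (l - 5/4)*(l - 1)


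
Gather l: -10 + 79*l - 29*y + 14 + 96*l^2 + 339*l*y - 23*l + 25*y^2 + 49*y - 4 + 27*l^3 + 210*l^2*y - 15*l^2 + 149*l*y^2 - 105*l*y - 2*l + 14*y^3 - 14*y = 27*l^3 + l^2*(210*y + 81) + l*(149*y^2 + 234*y + 54) + 14*y^3 + 25*y^2 + 6*y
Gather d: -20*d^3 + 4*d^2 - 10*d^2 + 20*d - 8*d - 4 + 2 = -20*d^3 - 6*d^2 + 12*d - 2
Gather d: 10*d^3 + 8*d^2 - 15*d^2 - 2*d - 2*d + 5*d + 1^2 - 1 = 10*d^3 - 7*d^2 + d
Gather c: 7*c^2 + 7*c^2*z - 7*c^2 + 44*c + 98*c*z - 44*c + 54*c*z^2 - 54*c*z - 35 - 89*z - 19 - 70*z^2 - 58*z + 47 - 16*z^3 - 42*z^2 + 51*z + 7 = 7*c^2*z + c*(54*z^2 + 44*z) - 16*z^3 - 112*z^2 - 96*z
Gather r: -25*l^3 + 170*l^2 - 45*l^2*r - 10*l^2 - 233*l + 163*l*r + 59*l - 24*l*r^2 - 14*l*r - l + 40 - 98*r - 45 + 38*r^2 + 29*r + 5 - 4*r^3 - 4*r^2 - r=-25*l^3 + 160*l^2 - 175*l - 4*r^3 + r^2*(34 - 24*l) + r*(-45*l^2 + 149*l - 70)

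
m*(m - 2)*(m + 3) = m^3 + m^2 - 6*m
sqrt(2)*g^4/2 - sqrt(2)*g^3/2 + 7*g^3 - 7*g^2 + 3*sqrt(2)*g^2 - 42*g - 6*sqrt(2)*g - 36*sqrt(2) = (g - 3)*(g + sqrt(2))*(g + 6*sqrt(2))*(sqrt(2)*g/2 + sqrt(2))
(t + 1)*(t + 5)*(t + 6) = t^3 + 12*t^2 + 41*t + 30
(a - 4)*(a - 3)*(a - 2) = a^3 - 9*a^2 + 26*a - 24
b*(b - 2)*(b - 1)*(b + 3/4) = b^4 - 9*b^3/4 - b^2/4 + 3*b/2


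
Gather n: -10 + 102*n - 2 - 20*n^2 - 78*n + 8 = -20*n^2 + 24*n - 4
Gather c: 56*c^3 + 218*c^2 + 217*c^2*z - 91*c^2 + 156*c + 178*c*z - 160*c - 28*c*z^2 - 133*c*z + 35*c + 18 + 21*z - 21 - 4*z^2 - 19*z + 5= 56*c^3 + c^2*(217*z + 127) + c*(-28*z^2 + 45*z + 31) - 4*z^2 + 2*z + 2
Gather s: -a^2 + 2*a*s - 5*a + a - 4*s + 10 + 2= -a^2 - 4*a + s*(2*a - 4) + 12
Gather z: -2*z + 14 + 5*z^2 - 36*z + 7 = 5*z^2 - 38*z + 21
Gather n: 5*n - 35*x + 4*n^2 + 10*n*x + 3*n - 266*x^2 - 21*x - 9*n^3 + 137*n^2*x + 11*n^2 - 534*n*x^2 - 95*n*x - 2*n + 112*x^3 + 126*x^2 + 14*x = -9*n^3 + n^2*(137*x + 15) + n*(-534*x^2 - 85*x + 6) + 112*x^3 - 140*x^2 - 42*x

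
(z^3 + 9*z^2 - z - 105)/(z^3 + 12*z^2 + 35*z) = (z - 3)/z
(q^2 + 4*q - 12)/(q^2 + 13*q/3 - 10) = 3*(q - 2)/(3*q - 5)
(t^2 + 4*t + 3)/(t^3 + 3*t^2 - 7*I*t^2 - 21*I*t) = (t + 1)/(t*(t - 7*I))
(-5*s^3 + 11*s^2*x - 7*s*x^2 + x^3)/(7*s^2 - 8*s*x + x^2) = (5*s^2 - 6*s*x + x^2)/(-7*s + x)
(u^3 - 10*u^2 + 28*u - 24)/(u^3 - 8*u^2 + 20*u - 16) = (u - 6)/(u - 4)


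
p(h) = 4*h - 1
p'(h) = 4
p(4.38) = 16.52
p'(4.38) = 4.00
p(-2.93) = -12.72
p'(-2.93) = 4.00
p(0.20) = -0.20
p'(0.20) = 4.00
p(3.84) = 14.36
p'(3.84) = 4.00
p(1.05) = 3.20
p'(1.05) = 4.00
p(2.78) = 10.12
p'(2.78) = 4.00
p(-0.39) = -2.56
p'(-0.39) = 4.00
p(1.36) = 4.44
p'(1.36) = 4.00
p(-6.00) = -25.00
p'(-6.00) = 4.00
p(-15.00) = -61.00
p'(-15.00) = 4.00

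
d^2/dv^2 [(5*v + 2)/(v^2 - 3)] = 2*(4*v^2*(5*v + 2) - (15*v + 2)*(v^2 - 3))/(v^2 - 3)^3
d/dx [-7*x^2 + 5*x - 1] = 5 - 14*x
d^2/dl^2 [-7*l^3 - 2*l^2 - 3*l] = -42*l - 4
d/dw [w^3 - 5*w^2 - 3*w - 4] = 3*w^2 - 10*w - 3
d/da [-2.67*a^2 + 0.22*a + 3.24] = 0.22 - 5.34*a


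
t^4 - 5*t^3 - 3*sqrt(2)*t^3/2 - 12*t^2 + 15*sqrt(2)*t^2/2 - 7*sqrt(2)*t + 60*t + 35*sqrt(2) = (t - 5)*(t - 7*sqrt(2)/2)*(t + sqrt(2))^2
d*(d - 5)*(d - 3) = d^3 - 8*d^2 + 15*d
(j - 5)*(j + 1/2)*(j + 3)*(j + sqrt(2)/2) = j^4 - 3*j^3/2 + sqrt(2)*j^3/2 - 16*j^2 - 3*sqrt(2)*j^2/4 - 8*sqrt(2)*j - 15*j/2 - 15*sqrt(2)/4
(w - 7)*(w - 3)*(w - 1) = w^3 - 11*w^2 + 31*w - 21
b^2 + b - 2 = (b - 1)*(b + 2)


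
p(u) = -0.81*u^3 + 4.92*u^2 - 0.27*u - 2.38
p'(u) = -2.43*u^2 + 9.84*u - 0.27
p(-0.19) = -2.15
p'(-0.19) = -2.23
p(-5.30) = 257.84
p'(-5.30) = -120.68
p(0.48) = -1.47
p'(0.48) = 3.89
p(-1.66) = 15.33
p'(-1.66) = -23.30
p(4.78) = 20.28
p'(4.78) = -8.76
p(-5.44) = 275.09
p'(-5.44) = -125.71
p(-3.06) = 67.72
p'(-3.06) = -53.13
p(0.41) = -1.72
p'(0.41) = 3.36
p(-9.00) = 989.06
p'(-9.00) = -285.66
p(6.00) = -1.84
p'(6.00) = -28.71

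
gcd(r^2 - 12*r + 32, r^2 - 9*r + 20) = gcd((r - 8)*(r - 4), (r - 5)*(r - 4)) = r - 4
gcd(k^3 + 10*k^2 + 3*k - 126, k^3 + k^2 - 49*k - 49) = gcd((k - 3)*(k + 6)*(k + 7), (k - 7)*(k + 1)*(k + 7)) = k + 7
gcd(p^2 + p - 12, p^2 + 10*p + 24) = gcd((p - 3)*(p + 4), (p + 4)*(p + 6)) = p + 4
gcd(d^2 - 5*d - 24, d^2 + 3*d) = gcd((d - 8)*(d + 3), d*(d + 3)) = d + 3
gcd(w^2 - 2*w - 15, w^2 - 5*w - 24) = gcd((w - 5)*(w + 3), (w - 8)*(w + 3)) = w + 3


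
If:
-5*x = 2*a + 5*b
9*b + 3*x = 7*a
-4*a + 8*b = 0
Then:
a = 0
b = 0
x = 0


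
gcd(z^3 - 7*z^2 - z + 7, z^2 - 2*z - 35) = z - 7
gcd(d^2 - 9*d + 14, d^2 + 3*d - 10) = d - 2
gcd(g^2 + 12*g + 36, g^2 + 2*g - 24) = g + 6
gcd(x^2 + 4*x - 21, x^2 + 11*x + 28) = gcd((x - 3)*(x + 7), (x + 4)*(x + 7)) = x + 7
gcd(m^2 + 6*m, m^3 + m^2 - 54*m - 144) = m + 6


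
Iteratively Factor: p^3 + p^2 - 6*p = (p + 3)*(p^2 - 2*p) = p*(p + 3)*(p - 2)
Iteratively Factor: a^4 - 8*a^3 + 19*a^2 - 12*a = (a - 4)*(a^3 - 4*a^2 + 3*a) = (a - 4)*(a - 1)*(a^2 - 3*a) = (a - 4)*(a - 3)*(a - 1)*(a)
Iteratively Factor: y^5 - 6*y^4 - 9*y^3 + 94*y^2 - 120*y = (y - 2)*(y^4 - 4*y^3 - 17*y^2 + 60*y) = (y - 2)*(y + 4)*(y^3 - 8*y^2 + 15*y) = y*(y - 2)*(y + 4)*(y^2 - 8*y + 15) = y*(y - 3)*(y - 2)*(y + 4)*(y - 5)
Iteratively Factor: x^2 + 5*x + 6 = (x + 2)*(x + 3)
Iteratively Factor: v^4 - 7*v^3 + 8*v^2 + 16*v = (v - 4)*(v^3 - 3*v^2 - 4*v) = v*(v - 4)*(v^2 - 3*v - 4) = v*(v - 4)*(v + 1)*(v - 4)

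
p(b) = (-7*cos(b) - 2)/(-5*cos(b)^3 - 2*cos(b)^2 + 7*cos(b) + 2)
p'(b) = (-7*cos(b) - 2)*(-15*sin(b)*cos(b)^2 - 4*sin(b)*cos(b) + 7*sin(b))/(-5*cos(b)^3 - 2*cos(b)^2 + 7*cos(b) + 2)^2 + 7*sin(b)/(-5*cos(b)^3 - 2*cos(b)^2 + 7*cos(b) + 2)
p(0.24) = -3.78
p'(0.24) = 4.97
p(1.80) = -1.12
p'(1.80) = -2.69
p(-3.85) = -1.45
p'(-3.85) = -1.42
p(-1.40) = -1.03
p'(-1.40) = -0.30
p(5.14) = -1.17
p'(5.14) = -0.82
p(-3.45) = -2.16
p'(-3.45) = -1.84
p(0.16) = -4.14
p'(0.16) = 4.07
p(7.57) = -1.07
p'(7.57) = 0.51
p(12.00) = -2.27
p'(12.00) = -3.55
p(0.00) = -4.50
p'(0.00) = 0.00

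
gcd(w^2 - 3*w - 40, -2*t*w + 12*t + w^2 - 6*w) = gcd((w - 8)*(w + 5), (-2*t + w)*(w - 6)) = 1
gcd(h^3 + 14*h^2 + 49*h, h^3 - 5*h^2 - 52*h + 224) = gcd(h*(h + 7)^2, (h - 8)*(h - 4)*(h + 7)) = h + 7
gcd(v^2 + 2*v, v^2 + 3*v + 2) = v + 2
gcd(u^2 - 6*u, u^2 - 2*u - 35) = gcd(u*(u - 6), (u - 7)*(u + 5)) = 1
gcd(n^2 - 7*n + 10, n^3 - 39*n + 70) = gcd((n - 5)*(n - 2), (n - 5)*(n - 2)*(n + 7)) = n^2 - 7*n + 10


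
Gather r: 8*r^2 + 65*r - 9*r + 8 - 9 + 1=8*r^2 + 56*r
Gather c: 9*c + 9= 9*c + 9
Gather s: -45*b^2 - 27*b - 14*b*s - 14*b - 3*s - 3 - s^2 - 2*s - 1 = -45*b^2 - 41*b - s^2 + s*(-14*b - 5) - 4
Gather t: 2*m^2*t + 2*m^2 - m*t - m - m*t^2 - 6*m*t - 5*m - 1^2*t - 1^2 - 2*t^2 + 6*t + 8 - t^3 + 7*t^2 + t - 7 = 2*m^2 - 6*m - t^3 + t^2*(5 - m) + t*(2*m^2 - 7*m + 6)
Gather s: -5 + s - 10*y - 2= s - 10*y - 7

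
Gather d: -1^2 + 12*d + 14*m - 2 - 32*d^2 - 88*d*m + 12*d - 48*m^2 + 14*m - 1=-32*d^2 + d*(24 - 88*m) - 48*m^2 + 28*m - 4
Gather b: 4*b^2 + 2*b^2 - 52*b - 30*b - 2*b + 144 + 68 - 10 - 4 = 6*b^2 - 84*b + 198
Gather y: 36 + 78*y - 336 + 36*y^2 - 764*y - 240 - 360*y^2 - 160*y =-324*y^2 - 846*y - 540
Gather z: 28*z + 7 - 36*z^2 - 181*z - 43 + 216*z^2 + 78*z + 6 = 180*z^2 - 75*z - 30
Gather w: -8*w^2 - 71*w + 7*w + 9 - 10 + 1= -8*w^2 - 64*w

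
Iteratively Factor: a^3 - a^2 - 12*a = (a + 3)*(a^2 - 4*a) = a*(a + 3)*(a - 4)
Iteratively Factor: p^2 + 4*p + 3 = (p + 3)*(p + 1)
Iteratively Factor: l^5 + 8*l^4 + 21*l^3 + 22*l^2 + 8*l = (l + 4)*(l^4 + 4*l^3 + 5*l^2 + 2*l) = l*(l + 4)*(l^3 + 4*l^2 + 5*l + 2) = l*(l + 2)*(l + 4)*(l^2 + 2*l + 1) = l*(l + 1)*(l + 2)*(l + 4)*(l + 1)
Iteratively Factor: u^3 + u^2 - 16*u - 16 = (u - 4)*(u^2 + 5*u + 4) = (u - 4)*(u + 1)*(u + 4)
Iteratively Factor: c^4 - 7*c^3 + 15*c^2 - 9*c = (c)*(c^3 - 7*c^2 + 15*c - 9) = c*(c - 3)*(c^2 - 4*c + 3) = c*(c - 3)^2*(c - 1)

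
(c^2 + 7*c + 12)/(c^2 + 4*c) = (c + 3)/c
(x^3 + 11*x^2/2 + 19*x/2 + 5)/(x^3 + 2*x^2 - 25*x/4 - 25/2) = 2*(x + 1)/(2*x - 5)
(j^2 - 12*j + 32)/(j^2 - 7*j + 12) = (j - 8)/(j - 3)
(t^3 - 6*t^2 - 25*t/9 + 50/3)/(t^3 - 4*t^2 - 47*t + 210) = (t^2 - 25/9)/(t^2 + 2*t - 35)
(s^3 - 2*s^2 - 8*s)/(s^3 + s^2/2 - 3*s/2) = 2*(s^2 - 2*s - 8)/(2*s^2 + s - 3)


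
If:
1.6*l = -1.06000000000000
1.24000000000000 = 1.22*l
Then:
No Solution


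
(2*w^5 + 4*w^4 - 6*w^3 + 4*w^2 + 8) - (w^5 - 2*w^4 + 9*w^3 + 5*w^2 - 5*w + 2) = w^5 + 6*w^4 - 15*w^3 - w^2 + 5*w + 6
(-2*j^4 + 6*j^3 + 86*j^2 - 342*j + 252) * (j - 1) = -2*j^5 + 8*j^4 + 80*j^3 - 428*j^2 + 594*j - 252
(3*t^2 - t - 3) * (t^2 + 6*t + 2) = 3*t^4 + 17*t^3 - 3*t^2 - 20*t - 6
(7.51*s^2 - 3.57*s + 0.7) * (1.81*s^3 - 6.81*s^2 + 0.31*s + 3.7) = 13.5931*s^5 - 57.6048*s^4 + 27.9068*s^3 + 21.9133*s^2 - 12.992*s + 2.59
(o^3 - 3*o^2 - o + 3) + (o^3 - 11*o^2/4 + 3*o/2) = 2*o^3 - 23*o^2/4 + o/2 + 3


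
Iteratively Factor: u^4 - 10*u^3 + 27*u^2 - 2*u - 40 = (u - 2)*(u^3 - 8*u^2 + 11*u + 20) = (u - 5)*(u - 2)*(u^2 - 3*u - 4) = (u - 5)*(u - 2)*(u + 1)*(u - 4)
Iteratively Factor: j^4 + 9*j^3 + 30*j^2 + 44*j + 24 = (j + 3)*(j^3 + 6*j^2 + 12*j + 8) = (j + 2)*(j + 3)*(j^2 + 4*j + 4) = (j + 2)^2*(j + 3)*(j + 2)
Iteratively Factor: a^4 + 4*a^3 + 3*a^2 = (a + 1)*(a^3 + 3*a^2) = a*(a + 1)*(a^2 + 3*a) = a^2*(a + 1)*(a + 3)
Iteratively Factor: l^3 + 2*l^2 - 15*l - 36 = (l + 3)*(l^2 - l - 12) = (l + 3)^2*(l - 4)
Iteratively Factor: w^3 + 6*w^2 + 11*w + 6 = (w + 2)*(w^2 + 4*w + 3) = (w + 2)*(w + 3)*(w + 1)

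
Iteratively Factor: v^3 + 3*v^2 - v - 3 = (v - 1)*(v^2 + 4*v + 3) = (v - 1)*(v + 1)*(v + 3)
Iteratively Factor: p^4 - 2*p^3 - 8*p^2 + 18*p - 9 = (p - 1)*(p^3 - p^2 - 9*p + 9) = (p - 3)*(p - 1)*(p^2 + 2*p - 3) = (p - 3)*(p - 1)*(p + 3)*(p - 1)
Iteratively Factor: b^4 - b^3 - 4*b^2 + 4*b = (b - 1)*(b^3 - 4*b) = (b - 1)*(b + 2)*(b^2 - 2*b) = b*(b - 1)*(b + 2)*(b - 2)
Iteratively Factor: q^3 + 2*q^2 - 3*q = (q - 1)*(q^2 + 3*q) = (q - 1)*(q + 3)*(q)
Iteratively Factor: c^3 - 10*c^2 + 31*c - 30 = (c - 5)*(c^2 - 5*c + 6) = (c - 5)*(c - 2)*(c - 3)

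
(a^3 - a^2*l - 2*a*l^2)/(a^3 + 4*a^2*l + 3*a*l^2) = (a - 2*l)/(a + 3*l)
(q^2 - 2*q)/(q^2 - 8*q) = (q - 2)/(q - 8)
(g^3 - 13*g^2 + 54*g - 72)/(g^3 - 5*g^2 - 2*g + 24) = (g - 6)/(g + 2)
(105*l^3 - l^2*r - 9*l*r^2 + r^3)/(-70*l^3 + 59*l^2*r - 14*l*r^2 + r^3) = (3*l + r)/(-2*l + r)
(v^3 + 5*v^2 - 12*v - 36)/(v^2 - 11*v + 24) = (v^2 + 8*v + 12)/(v - 8)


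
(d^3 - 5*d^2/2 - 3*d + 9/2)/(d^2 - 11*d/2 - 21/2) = (d^2 - 4*d + 3)/(d - 7)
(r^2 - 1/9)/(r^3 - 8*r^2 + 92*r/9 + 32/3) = (9*r^2 - 1)/(9*r^3 - 72*r^2 + 92*r + 96)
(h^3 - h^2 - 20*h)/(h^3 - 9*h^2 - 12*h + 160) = h/(h - 8)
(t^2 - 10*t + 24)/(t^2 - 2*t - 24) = (t - 4)/(t + 4)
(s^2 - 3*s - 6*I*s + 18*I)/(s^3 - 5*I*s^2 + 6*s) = (s - 3)/(s*(s + I))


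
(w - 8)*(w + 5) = w^2 - 3*w - 40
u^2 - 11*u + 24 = (u - 8)*(u - 3)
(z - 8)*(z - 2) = z^2 - 10*z + 16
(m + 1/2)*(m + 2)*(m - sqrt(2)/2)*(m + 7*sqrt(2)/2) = m^4 + 5*m^3/2 + 3*sqrt(2)*m^3 - 5*m^2/2 + 15*sqrt(2)*m^2/2 - 35*m/4 + 3*sqrt(2)*m - 7/2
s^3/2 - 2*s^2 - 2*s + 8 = (s/2 + 1)*(s - 4)*(s - 2)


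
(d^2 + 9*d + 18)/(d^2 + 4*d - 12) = (d + 3)/(d - 2)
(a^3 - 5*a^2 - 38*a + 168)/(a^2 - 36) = (a^2 - 11*a + 28)/(a - 6)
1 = 1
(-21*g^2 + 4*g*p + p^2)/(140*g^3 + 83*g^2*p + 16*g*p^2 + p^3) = (-3*g + p)/(20*g^2 + 9*g*p + p^2)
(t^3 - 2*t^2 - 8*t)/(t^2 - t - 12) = t*(t + 2)/(t + 3)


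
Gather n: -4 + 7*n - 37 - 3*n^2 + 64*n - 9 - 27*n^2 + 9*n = -30*n^2 + 80*n - 50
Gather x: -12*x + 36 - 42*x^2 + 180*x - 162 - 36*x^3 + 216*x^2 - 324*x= -36*x^3 + 174*x^2 - 156*x - 126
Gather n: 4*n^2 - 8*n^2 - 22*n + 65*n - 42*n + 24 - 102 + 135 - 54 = -4*n^2 + n + 3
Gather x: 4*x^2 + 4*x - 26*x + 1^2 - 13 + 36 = 4*x^2 - 22*x + 24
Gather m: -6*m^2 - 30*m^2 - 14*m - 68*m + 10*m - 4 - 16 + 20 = -36*m^2 - 72*m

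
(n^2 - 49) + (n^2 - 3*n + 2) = 2*n^2 - 3*n - 47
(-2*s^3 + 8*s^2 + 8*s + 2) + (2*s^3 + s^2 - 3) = 9*s^2 + 8*s - 1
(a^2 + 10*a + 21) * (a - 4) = a^3 + 6*a^2 - 19*a - 84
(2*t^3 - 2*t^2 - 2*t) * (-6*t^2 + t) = -12*t^5 + 14*t^4 + 10*t^3 - 2*t^2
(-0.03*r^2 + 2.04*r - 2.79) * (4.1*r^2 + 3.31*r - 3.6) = -0.123*r^4 + 8.2647*r^3 - 4.5786*r^2 - 16.5789*r + 10.044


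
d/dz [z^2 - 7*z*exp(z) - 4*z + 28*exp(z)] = -7*z*exp(z) + 2*z + 21*exp(z) - 4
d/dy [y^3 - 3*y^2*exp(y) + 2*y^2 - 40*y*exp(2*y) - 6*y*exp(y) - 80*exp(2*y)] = -3*y^2*exp(y) + 3*y^2 - 80*y*exp(2*y) - 12*y*exp(y) + 4*y - 200*exp(2*y) - 6*exp(y)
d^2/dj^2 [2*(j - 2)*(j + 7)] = 4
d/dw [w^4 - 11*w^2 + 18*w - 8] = 4*w^3 - 22*w + 18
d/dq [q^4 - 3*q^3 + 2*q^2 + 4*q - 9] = 4*q^3 - 9*q^2 + 4*q + 4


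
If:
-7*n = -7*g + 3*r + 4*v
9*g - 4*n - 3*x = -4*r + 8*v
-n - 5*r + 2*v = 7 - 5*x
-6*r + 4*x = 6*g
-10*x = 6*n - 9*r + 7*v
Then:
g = -2345/3672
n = -1099/459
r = 11935/3672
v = 259/408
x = 4795/1224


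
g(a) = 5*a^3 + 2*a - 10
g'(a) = 15*a^2 + 2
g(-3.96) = -328.42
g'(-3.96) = 237.22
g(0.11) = -9.77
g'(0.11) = 2.18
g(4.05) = 330.25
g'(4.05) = 248.04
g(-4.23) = -396.89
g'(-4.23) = 270.39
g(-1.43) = -27.48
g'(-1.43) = 32.67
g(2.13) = 42.58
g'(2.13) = 70.05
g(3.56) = 222.71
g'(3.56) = 192.10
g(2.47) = 70.29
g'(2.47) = 93.51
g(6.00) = 1082.00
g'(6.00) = 542.00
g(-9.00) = -3673.00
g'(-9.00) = 1217.00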